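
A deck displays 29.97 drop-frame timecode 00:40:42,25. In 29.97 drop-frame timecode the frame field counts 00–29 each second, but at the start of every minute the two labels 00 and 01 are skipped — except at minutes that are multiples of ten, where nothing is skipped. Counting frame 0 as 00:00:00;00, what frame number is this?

Complete 10-minute blocks: 4, each 17982 frames → 71928.
Remaining 0 whole minutes in the current block: 0 frames.
Within the current minute: 42 × 30 + 25 = 1285. Total = 71928 + 0 + 1285 = 73213.

73213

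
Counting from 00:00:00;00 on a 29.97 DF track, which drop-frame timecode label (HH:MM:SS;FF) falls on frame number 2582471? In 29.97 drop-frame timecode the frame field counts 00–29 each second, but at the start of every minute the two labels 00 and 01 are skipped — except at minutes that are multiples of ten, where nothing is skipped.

Each 10-minute DF block holds 10 × 60 × 30 − 9 × 2 = 17982 frames. 2582471 ÷ 17982 → 143 full blocks, remainder 11045.
Within the partial block the first minute is 1800 frames and each further minute 1798, so 6 further minute boundaries passed. Total skipped labels = 18 × 143 + 2 × 6 = 2586.
Non-drop label index = 2582471 + 2586 = 2585057; at 30 labels/s that is 23:56:08:17, i.e. DF 23:56:08;17.

23:56:08;17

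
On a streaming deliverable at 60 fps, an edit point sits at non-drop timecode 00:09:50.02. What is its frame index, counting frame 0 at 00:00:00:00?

35402

Total seconds to the label: (0 × 3600 + 9 × 60 + 50) = 590.
Frame index = 590 × 60 + 2 = 35402.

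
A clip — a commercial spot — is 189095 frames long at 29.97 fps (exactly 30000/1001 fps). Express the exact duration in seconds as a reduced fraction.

37856819/6000 seconds

Running time = 189095 ÷ (30000/1001) = 189095 × 1001/30000 = 37856819/6000 s.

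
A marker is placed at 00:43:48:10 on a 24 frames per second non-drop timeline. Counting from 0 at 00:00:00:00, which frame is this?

63082

Total seconds to the label: (0 × 3600 + 43 × 60 + 48) = 2628.
Frame index = 2628 × 24 + 10 = 63082.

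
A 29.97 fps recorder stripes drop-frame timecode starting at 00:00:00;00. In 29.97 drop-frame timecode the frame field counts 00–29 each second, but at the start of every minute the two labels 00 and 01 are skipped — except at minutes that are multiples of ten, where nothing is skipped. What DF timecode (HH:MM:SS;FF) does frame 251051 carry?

Ten DF minutes hold 17982 frames, so frame 251051 lies in block 13 (frames 233766–251747) with 17285 frames into that block.
The block's first minute is 1800 frames and the rest 1798 each; 17285 frames reaches minute 9, so 13 × 18 + 9 × 2 = 252 labels have been skipped so far.
Adding those back, label number 251051 + 252 = 251303 at 30 labels/s is 8376 s + 23 f = 2 h 19 min 36 s frame 23, i.e. 02:19:36;23.

02:19:36;23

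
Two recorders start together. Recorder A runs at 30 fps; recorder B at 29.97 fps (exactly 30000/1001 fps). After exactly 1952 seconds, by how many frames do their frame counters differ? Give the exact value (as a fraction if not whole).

58560/1001 frames

A emits 30 × 1952 = 58560 frames; B emits 30000/1001 × 1952 = 58560000/1001.
Difference = 58560/1001 frames (≈ 58.5015); B is behind A.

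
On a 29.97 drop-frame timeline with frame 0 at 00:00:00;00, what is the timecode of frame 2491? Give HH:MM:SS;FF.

Ten DF minutes hold 17982 frames, so frame 2491 lies in block 0 (frames 0–17981) with 2491 frames into that block.
The block's first minute is 1800 frames and the rest 1798 each; 2491 frames reaches minute 1, so 0 × 18 + 1 × 2 = 2 labels have been skipped so far.
Adding those back, label number 2491 + 2 = 2493 at 30 labels/s is 83 s + 3 f = 0 h 1 min 23 s frame 3, i.e. 00:01:23;03.

00:01:23;03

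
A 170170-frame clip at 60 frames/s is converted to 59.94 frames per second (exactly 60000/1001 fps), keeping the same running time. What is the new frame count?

170000 frames

Target frames = source frames × (target rate / source rate) = 170170 × (60000/1001)/(60) = 170170 × 1000/1001 = 170000.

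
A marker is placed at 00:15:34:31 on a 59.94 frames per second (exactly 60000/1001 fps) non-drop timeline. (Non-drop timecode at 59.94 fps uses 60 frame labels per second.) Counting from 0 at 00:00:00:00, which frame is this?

Total seconds to the label: (0 × 3600 + 15 × 60 + 34) = 934.
Frame index = 934 × 60 + 31 = 56071.

56071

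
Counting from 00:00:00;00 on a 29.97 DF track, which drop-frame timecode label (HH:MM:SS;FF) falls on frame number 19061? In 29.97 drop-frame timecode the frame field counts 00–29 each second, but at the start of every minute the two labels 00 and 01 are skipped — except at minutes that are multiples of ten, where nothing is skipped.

00:10:35;29

Ten DF minutes hold 17982 frames, so frame 19061 lies in block 1 (frames 17982–35963) with 1079 frames into that block.
The block's first minute is 1800 frames and the rest 1798 each; 1079 frames reaches minute 0, so 1 × 18 + 0 × 2 = 18 labels have been skipped so far.
Adding those back, label number 19061 + 18 = 19079 at 30 labels/s is 635 s + 29 f = 0 h 10 min 35 s frame 29, i.e. 00:10:35;29.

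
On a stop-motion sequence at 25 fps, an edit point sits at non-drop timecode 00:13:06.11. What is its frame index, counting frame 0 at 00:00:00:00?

19661

Total seconds to the label: (0 × 3600 + 13 × 60 + 6) = 786.
Frame index = 786 × 25 + 11 = 19661.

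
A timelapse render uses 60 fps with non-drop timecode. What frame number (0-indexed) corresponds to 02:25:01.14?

frame 522074

Total seconds to the label: (2 × 3600 + 25 × 60 + 1) = 8701.
Frame index = 8701 × 60 + 14 = 522074.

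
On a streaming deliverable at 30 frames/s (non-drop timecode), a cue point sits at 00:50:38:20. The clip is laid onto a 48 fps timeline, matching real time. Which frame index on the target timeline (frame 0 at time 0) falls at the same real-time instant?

frame 145856

Source frame index: (0×3600 + 50×60 + 38) × 30 + 20 = 91160.
Real time: 91160 / (30) = 9116/3 s.
Target frame: (9116/3) × (48) = 145856.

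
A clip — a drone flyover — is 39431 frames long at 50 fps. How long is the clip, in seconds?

788.62 seconds

Running time = 39431 / (50) = 788.62 s.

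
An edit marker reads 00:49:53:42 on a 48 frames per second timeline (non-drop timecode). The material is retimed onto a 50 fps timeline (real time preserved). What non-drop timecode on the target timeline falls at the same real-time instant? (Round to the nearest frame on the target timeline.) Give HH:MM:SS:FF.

Source frame index: (0×3600 + 49×60 + 53) × 48 + 42 = 143706.
Real time: 143706 / (48) = 23951/8 s.
Target frame: (23951/8) × (50) = 598775/4 ≈ 149693.750 → 149694.
At 50 labels/s: frame 149694 → 00:49:53:44.

00:49:53:44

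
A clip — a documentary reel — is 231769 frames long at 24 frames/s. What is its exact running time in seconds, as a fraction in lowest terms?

Running time = 231769 ÷ (24) = 231769 × 1/24 = 231769/24 s.

231769/24 seconds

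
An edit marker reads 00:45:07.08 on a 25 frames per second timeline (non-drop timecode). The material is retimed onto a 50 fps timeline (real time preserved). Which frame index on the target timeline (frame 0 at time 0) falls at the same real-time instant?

Source frame index: (0×3600 + 45×60 + 7) × 25 + 8 = 67683.
Real time: 67683 / (25) = 67683/25 s.
Target frame: (67683/25) × (50) = 135366.

frame 135366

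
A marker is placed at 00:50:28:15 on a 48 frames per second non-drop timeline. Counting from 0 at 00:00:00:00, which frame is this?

Total seconds to the label: (0 × 3600 + 50 × 60 + 28) = 3028.
Frame index = 3028 × 48 + 15 = 145359.

145359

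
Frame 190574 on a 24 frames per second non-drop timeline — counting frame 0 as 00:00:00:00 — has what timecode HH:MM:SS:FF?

190574 ÷ 24 = 7940 full seconds, remainder 14 frames.
7940 s = 2 h 12 min 20 s.
Timecode: 02:12:20:14.

02:12:20:14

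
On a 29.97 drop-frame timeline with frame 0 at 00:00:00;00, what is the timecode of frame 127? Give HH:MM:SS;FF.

00:00:04;07

Each 10-minute DF block holds 10 × 60 × 30 − 9 × 2 = 17982 frames. 127 ÷ 17982 → 0 full blocks, remainder 127.
Within the partial block the first minute is 1800 frames and each further minute 1798, so 0 further minute boundaries passed. Total skipped labels = 18 × 0 + 2 × 0 = 0.
Non-drop label index = 127 + 0 = 127; at 30 labels/s that is 00:00:04:07, i.e. DF 00:00:04;07.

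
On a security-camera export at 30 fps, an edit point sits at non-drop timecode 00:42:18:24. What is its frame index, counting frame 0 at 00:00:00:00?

Total seconds to the label: (0 × 3600 + 42 × 60 + 18) = 2538.
Frame index = 2538 × 30 + 24 = 76164.

76164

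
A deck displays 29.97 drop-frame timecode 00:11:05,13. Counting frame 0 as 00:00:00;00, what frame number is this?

19943

As if non-drop at 30 labels/s: (0 × 3600 + 11 × 60 + 5) × 30 + 13 = 19963.
Minute boundaries passed: 11; those not divisible by 10: 11 − 1 = 10; dropped labels = 2 × 10 = 20.
Actual frame index = 19963 − 20 = 19943.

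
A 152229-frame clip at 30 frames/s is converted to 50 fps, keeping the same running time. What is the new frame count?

253715 frames

Frames at target rate = 152229 × (50) / (30) = 253715.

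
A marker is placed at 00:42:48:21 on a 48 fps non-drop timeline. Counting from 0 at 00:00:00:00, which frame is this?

Total seconds to the label: (0 × 3600 + 42 × 60 + 48) = 2568.
Frame index = 2568 × 48 + 21 = 123285.

123285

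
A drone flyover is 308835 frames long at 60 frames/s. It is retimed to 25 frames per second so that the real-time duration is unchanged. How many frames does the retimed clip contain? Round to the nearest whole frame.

Frames at target rate = 308835 × (25) / (60) = 514725/4 ≈ 128681.250.
Nearest whole frame: 128681.

128681 frames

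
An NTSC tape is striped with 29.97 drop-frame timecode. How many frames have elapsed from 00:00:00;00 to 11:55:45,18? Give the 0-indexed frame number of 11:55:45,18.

Complete 10-minute blocks: 71, each 17982 frames → 1276722.
Remaining 5 whole minutes in the current block: 1800 + 4 × 1798 = 8992 frames.
Within the current minute: 45 × 30 + 18 − 2 = 1366 (labels ;00/;01 skipped at this minute). Total = 1276722 + 8992 + 1366 = 1287080.

1287080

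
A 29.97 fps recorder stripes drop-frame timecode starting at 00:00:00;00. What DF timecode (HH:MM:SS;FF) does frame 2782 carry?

00:01:32;24

Ten DF minutes hold 17982 frames, so frame 2782 lies in block 0 (frames 0–17981) with 2782 frames into that block.
The block's first minute is 1800 frames and the rest 1798 each; 2782 frames reaches minute 1, so 0 × 18 + 1 × 2 = 2 labels have been skipped so far.
Adding those back, label number 2782 + 2 = 2784 at 30 labels/s is 92 s + 24 f = 0 h 1 min 32 s frame 24, i.e. 00:01:32;24.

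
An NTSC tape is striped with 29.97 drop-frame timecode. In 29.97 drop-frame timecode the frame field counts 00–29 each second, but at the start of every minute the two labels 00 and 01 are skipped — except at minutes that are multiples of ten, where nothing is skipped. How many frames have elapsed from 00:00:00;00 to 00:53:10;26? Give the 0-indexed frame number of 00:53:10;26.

95630

As if non-drop at 30 labels/s: (0 × 3600 + 53 × 60 + 10) × 30 + 26 = 95726.
Minute boundaries passed: 53; those not divisible by 10: 53 − 5 = 48; dropped labels = 2 × 48 = 96.
Actual frame index = 95726 − 96 = 95630.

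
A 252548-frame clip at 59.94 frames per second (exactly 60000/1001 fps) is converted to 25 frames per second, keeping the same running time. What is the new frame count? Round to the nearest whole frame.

105334 frames

Frames at target rate = 252548 × (25) / (60000/1001) = 63200137/600 ≈ 105333.562.
Nearest whole frame: 105334.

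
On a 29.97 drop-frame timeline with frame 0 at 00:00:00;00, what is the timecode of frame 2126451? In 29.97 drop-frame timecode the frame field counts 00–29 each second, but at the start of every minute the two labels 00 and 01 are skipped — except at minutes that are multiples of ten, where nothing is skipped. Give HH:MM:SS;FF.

19:42:32;19

Ten DF minutes hold 17982 frames, so frame 2126451 lies in block 118 (frames 2121876–2139857) with 4575 frames into that block.
The block's first minute is 1800 frames and the rest 1798 each; 4575 frames reaches minute 2, so 118 × 18 + 2 × 2 = 2128 labels have been skipped so far.
Adding those back, label number 2126451 + 2128 = 2128579 at 30 labels/s is 70952 s + 19 f = 19 h 42 min 32 s frame 19, i.e. 19:42:32;19.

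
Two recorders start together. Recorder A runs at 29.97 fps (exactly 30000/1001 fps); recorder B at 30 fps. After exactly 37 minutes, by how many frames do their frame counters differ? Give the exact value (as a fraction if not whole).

37 min = 2220 s.
A emits 30000/1001 × 2220 = 66600000/1001 frames; B emits 30 × 2220 = 66600.
Difference = 66600/1001 frames (≈ 66.5335); B is ahead of A.

66600/1001 frames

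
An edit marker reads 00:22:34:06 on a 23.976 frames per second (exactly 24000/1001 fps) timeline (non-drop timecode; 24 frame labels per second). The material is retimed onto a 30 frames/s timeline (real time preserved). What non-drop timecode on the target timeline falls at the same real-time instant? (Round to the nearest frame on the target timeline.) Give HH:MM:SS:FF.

00:22:35:18

Source frame index: (0×3600 + 22×60 + 34) × 24 + 6 = 32502.
Real time: 32502 / (24000/1001) = 5422417/4000 s.
Target frame: (5422417/4000) × (30) = 16267251/400 ≈ 40668.128 → 40668.
At 30 labels/s: frame 40668 → 00:22:35:18.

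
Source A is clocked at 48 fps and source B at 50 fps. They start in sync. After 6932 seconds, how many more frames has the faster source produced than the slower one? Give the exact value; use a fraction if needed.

A emits 48 × 6932 = 332736 frames; B emits 50 × 6932 = 346600.
Difference = 13864 frames; B is ahead of A.

13864 frames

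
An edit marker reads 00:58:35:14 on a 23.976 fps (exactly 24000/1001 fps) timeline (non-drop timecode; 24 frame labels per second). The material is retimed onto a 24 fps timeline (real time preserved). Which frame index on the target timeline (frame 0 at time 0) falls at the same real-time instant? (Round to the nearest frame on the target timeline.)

Source frame index: (0×3600 + 58×60 + 35) × 24 + 14 = 84374.
Real time: 84374 / (24000/1001) = 42229187/12000 s.
Target frame: (42229187/12000) × (24) = 42229187/500 ≈ 84458.374 → 84458.

frame 84458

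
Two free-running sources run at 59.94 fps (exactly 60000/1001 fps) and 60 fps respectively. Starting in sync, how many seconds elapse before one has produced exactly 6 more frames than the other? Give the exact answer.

100.1 seconds

The gap grows by |60 − 60000/1001| = 60/1001 frames per second.
Time for a 6-frame gap: 6 ÷ (60/1001) = 100.1 s.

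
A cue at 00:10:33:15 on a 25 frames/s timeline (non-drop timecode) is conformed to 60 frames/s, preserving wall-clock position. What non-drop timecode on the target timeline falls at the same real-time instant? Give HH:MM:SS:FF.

00:10:33:36

Source frame index: (0×3600 + 10×60 + 33) × 25 + 15 = 15840.
Real time: 15840 / (25) = 3168/5 s.
Target frame: (3168/5) × (60) = 38016.
At 60 labels/s: frame 38016 → 00:10:33:36.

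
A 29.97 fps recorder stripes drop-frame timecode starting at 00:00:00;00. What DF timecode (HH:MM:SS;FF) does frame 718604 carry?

06:39:37;14

Ten DF minutes hold 17982 frames, so frame 718604 lies in block 39 (frames 701298–719279) with 17306 frames into that block.
The block's first minute is 1800 frames and the rest 1798 each; 17306 frames reaches minute 9, so 39 × 18 + 9 × 2 = 720 labels have been skipped so far.
Adding those back, label number 718604 + 720 = 719324 at 30 labels/s is 23977 s + 14 f = 6 h 39 min 37 s frame 14, i.e. 06:39:37;14.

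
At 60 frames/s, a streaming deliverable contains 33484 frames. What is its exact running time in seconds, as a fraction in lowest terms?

Running time = 33484 ÷ (60) = 33484 × 1/60 = 8371/15 s.

8371/15 seconds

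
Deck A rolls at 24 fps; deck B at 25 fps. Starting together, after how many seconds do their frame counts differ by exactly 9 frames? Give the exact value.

The gap grows by |25 − 24| = 1 frame per second.
Time for a 9-frame gap: 9 ÷ (1) = 9 s.

9 seconds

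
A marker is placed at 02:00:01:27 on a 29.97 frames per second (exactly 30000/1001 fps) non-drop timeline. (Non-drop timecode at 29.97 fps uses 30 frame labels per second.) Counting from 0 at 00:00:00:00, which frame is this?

216057

Total seconds to the label: (2 × 3600 + 0 × 60 + 1) = 7201.
Frame index = 7201 × 30 + 27 = 216057.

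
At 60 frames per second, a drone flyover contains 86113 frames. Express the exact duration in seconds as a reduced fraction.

86113/60 seconds

Running time = 86113 ÷ (60) = 86113 × 1/60 = 86113/60 s.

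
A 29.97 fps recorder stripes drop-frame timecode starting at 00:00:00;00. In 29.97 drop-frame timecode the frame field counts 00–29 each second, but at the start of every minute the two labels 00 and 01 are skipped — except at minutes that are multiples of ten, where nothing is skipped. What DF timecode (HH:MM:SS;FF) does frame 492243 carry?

04:33:44;15

Ten DF minutes hold 17982 frames, so frame 492243 lies in block 27 (frames 485514–503495) with 6729 frames into that block.
The block's first minute is 1800 frames and the rest 1798 each; 6729 frames reaches minute 3, so 27 × 18 + 3 × 2 = 492 labels have been skipped so far.
Adding those back, label number 492243 + 492 = 492735 at 30 labels/s is 16424 s + 15 f = 4 h 33 min 44 s frame 15, i.e. 04:33:44;15.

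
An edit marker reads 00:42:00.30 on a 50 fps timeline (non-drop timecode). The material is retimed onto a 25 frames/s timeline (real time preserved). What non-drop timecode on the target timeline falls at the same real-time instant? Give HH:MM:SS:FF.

00:42:00:15

Source frame index: (0×3600 + 42×60 + 0) × 50 + 30 = 126030.
Real time: 126030 / (50) = 12603/5 s.
Target frame: (12603/5) × (25) = 63015.
At 25 labels/s: frame 63015 → 00:42:00:15.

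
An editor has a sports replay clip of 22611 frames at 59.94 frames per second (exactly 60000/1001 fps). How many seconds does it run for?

377.22685 seconds

Running time = 22611 / (60000/1001) = 377.22685 s.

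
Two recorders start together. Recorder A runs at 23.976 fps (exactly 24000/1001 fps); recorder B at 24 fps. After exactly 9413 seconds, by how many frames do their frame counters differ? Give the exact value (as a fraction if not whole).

A emits 24000/1001 × 9413 = 225912000/1001 frames; B emits 24 × 9413 = 225912.
Difference = 225912/1001 frames (≈ 225.6863); B is ahead of A.

225912/1001 frames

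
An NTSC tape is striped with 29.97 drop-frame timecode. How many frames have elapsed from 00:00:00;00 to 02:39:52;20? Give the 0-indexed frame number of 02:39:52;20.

287492

As if non-drop at 30 labels/s: (2 × 3600 + 39 × 60 + 52) × 30 + 20 = 287780.
Minute boundaries passed: 159; those not divisible by 10: 159 − 15 = 144; dropped labels = 2 × 144 = 288.
Actual frame index = 287780 − 288 = 287492.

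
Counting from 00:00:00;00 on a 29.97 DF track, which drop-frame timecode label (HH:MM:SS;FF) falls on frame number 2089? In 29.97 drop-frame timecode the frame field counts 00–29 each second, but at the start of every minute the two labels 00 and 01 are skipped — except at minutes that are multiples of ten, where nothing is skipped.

Each 10-minute DF block holds 10 × 60 × 30 − 9 × 2 = 17982 frames. 2089 ÷ 17982 → 0 full blocks, remainder 2089.
Within the partial block the first minute is 1800 frames and each further minute 1798, so 1 further minute boundary passed. Total skipped labels = 18 × 0 + 2 × 1 = 2.
Non-drop label index = 2089 + 2 = 2091; at 30 labels/s that is 00:01:09:21, i.e. DF 00:01:09;21.

00:01:09;21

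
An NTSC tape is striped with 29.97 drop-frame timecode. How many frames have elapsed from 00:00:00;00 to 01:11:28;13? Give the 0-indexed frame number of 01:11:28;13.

As if non-drop at 30 labels/s: (1 × 3600 + 11 × 60 + 28) × 30 + 13 = 128653.
Minute boundaries passed: 71; those not divisible by 10: 71 − 7 = 64; dropped labels = 2 × 64 = 128.
Actual frame index = 128653 − 128 = 128525.

128525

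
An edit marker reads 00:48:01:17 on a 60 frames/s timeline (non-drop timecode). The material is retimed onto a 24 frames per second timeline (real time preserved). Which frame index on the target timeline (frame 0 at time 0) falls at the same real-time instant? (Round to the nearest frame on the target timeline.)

frame 69151

Source frame index: (0×3600 + 48×60 + 1) × 60 + 17 = 172877.
Real time: 172877 / (60) = 172877/60 s.
Target frame: (172877/60) × (24) = 345754/5 ≈ 69150.800 → 69151.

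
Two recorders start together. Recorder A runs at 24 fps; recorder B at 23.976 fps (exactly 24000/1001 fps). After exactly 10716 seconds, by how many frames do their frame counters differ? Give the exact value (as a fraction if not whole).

257184/1001 frames

A emits 24 × 10716 = 257184 frames; B emits 24000/1001 × 10716 = 257184000/1001.
Difference = 257184/1001 frames (≈ 256.9271); B is behind A.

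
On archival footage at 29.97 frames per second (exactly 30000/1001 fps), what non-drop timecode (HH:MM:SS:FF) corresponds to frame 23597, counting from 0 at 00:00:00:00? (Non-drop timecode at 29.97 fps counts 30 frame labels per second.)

23597 ÷ 30 = 786 full seconds, remainder 17 frames.
786 s = 0 h 13 min 6 s.
Timecode: 00:13:06:17.

00:13:06:17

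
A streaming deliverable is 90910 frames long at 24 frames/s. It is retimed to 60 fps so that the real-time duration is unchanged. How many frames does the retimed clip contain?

227275 frames

Target frames = source frames × (target rate / source rate) = 90910 × (60)/(24) = 90910 × 5/2 = 227275.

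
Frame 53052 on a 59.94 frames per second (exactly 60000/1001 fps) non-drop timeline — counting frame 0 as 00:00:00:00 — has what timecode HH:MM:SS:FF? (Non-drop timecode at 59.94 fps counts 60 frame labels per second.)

53052 ÷ 60 = 884 full seconds, remainder 12 frames.
884 s = 0 h 14 min 44 s.
Timecode: 00:14:44:12.

00:14:44:12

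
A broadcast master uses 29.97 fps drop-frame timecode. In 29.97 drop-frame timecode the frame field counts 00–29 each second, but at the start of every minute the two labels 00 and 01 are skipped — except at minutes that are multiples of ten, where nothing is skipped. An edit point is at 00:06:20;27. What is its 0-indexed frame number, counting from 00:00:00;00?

Complete 10-minute blocks: 0, each 17982 frames → 0.
Remaining 6 whole minutes in the current block: 1800 + 5 × 1798 = 10790 frames.
Within the current minute: 20 × 30 + 27 − 2 = 625 (labels ;00/;01 skipped at this minute). Total = 0 + 10790 + 625 = 11415.

11415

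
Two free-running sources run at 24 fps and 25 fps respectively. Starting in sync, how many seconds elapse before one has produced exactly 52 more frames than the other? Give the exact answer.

The gap grows by |25 − 24| = 1 frame per second.
Time for a 52-frame gap: 52 ÷ (1) = 52 s.

52 seconds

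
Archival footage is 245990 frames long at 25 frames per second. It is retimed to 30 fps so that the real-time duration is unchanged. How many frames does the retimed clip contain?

Frames at target rate = 245990 × (30) / (25) = 295188.

295188 frames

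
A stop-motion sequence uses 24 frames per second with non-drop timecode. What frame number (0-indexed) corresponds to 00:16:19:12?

Total seconds to the label: (0 × 3600 + 16 × 60 + 19) = 979.
Frame index = 979 × 24 + 12 = 23508.

23508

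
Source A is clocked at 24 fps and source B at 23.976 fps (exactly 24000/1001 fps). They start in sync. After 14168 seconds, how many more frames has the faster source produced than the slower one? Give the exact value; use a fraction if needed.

A emits 24 × 14168 = 340032 frames; B emits 24000/1001 × 14168 = 4416000/13.
Difference = 4416/13 frames (≈ 339.6923); B is behind A.

4416/13 frames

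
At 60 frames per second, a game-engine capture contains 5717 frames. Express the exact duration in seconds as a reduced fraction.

Running time = 5717 ÷ (60) = 5717 × 1/60 = 5717/60 s.

5717/60 seconds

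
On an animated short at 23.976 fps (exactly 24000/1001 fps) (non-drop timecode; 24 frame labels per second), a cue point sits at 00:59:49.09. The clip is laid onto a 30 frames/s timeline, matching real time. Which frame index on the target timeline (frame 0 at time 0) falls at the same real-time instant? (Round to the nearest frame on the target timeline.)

frame 107789

Source frame index: (0×3600 + 59×60 + 49) × 24 + 9 = 86145.
Real time: 86145 / (24000/1001) = 5748743/1600 s.
Target frame: (5748743/1600) × (30) = 17246229/160 ≈ 107788.931 → 107789.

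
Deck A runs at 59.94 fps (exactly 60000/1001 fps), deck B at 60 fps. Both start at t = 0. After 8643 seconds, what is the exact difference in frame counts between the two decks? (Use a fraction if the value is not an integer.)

A emits 60000/1001 × 8643 = 518580000/1001 frames; B emits 60 × 8643 = 518580.
Difference = 518580/1001 frames (≈ 518.0619); B is ahead of A.

518580/1001 frames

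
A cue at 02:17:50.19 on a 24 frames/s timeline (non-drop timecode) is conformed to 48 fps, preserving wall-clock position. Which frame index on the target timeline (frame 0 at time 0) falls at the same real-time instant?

Source frame index: (2×3600 + 17×60 + 50) × 24 + 19 = 198499.
Real time: 198499 / (24) = 198499/24 s.
Target frame: (198499/24) × (48) = 396998.

frame 396998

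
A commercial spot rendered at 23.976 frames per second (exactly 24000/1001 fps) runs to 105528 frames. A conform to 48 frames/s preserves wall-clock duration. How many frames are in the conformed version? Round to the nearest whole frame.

211267 frames

Frames at target rate = 105528 × (48) / (24000/1001) = 26408382/125 ≈ 211267.056.
Nearest whole frame: 211267.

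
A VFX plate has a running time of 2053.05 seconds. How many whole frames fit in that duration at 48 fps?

98546 frames

Frames = 2053.05 × 48 = 492732/5 ≈ 98546.4000.
Complete frames: 98546.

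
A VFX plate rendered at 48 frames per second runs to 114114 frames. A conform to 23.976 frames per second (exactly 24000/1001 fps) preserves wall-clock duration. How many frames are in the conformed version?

Target frames = source frames × (target rate / source rate) = 114114 × (24000/1001)/(48) = 114114 × 500/1001 = 57000.

57000 frames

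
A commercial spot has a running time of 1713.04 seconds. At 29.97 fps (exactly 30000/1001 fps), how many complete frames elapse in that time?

Frames = 1713.04 × 30000/1001 = 7341600/143 ≈ 51339.8601.
Complete frames: 51339.

51339 frames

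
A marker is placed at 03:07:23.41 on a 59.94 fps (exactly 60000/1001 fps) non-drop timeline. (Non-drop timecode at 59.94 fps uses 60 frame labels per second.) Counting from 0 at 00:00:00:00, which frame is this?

frame 674621

Total seconds to the label: (3 × 3600 + 7 × 60 + 23) = 11243.
Frame index = 11243 × 60 + 41 = 674621.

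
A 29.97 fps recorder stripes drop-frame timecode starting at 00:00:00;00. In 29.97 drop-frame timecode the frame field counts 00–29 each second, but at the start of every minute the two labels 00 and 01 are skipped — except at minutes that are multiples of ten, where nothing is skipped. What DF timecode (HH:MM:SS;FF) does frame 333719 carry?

Ten DF minutes hold 17982 frames, so frame 333719 lies in block 18 (frames 323676–341657) with 10043 frames into that block.
The block's first minute is 1800 frames and the rest 1798 each; 10043 frames reaches minute 5, so 18 × 18 + 5 × 2 = 334 labels have been skipped so far.
Adding those back, label number 333719 + 334 = 334053 at 30 labels/s is 11135 s + 3 f = 3 h 5 min 35 s frame 3, i.e. 03:05:35;03.

03:05:35;03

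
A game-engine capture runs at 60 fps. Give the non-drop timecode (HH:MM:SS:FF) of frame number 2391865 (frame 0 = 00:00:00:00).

11:04:24:25

2391865 ÷ 60 = 39864 full seconds, remainder 25 frames.
39864 s = 11 h 4 min 24 s.
Timecode: 11:04:24:25.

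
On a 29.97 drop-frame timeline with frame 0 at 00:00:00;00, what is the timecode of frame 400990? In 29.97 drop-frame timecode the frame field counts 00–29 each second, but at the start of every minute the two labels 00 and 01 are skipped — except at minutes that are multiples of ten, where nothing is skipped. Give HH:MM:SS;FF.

03:42:59;20

Ten DF minutes hold 17982 frames, so frame 400990 lies in block 22 (frames 395604–413585) with 5386 frames into that block.
The block's first minute is 1800 frames and the rest 1798 each; 5386 frames reaches minute 2, so 22 × 18 + 2 × 2 = 400 labels have been skipped so far.
Adding those back, label number 400990 + 400 = 401390 at 30 labels/s is 13379 s + 20 f = 3 h 42 min 59 s frame 20, i.e. 03:42:59;20.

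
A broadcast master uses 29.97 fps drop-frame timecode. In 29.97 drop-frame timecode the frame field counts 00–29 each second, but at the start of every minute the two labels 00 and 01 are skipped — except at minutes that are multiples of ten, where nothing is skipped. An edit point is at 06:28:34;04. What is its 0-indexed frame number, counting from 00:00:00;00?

As if non-drop at 30 labels/s: (6 × 3600 + 28 × 60 + 34) × 30 + 4 = 699424.
Minute boundaries passed: 388; those not divisible by 10: 388 − 38 = 350; dropped labels = 2 × 350 = 700.
Actual frame index = 699424 − 700 = 698724.

698724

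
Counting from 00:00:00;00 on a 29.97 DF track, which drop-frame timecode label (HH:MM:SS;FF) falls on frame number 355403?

Each 10-minute DF block holds 10 × 60 × 30 − 9 × 2 = 17982 frames. 355403 ÷ 17982 → 19 full blocks, remainder 13745.
Within the partial block the first minute is 1800 frames and each further minute 1798, so 7 further minute boundaries passed. Total skipped labels = 18 × 19 + 2 × 7 = 356.
Non-drop label index = 355403 + 356 = 355759; at 30 labels/s that is 03:17:38:19, i.e. DF 03:17:38;19.

03:17:38;19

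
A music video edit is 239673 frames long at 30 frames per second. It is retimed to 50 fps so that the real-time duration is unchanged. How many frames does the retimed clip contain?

399455 frames

Frames at target rate = 239673 × (50) / (30) = 399455.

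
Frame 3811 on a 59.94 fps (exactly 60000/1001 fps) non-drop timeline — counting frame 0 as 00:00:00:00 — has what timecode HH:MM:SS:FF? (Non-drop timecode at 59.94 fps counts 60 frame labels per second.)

00:01:03:31

3811 ÷ 60 = 63 full seconds, remainder 31 frames.
63 s = 0 h 1 min 3 s.
Timecode: 00:01:03:31.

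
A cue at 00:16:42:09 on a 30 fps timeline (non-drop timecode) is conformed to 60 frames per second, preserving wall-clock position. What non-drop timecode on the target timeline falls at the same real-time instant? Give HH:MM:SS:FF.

00:16:42:18

Source frame index: (0×3600 + 16×60 + 42) × 30 + 9 = 30069.
Real time: 30069 / (30) = 10023/10 s.
Target frame: (10023/10) × (60) = 60138.
At 60 labels/s: frame 60138 → 00:16:42:18.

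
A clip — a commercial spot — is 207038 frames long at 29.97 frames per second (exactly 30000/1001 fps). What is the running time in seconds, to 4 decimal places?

Running time = 207038 × 1001/30000 = 103622519/15000 s ≈ 6908.1679 s.

6908.1679 seconds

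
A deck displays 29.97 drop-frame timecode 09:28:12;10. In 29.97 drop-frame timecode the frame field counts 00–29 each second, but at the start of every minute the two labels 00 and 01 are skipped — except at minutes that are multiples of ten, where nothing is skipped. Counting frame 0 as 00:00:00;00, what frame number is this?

As if non-drop at 30 labels/s: (9 × 3600 + 28 × 60 + 12) × 30 + 10 = 1022770.
Minute boundaries passed: 568; those not divisible by 10: 568 − 56 = 512; dropped labels = 2 × 512 = 1024.
Actual frame index = 1022770 − 1024 = 1021746.

1021746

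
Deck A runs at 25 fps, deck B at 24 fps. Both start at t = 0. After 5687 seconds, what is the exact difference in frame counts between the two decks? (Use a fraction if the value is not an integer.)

A emits 25 × 5687 = 142175 frames; B emits 24 × 5687 = 136488.
Difference = 5687 frames; B is behind A.

5687 frames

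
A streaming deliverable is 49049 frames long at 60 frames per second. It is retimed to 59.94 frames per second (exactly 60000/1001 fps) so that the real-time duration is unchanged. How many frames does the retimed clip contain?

49000 frames

Target frames = source frames × (target rate / source rate) = 49049 × (60000/1001)/(60) = 49049 × 1000/1001 = 49000.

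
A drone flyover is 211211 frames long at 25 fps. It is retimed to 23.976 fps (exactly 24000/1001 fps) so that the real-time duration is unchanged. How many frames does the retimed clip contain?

202560 frames

Target frames = source frames × (target rate / source rate) = 211211 × (24000/1001)/(25) = 211211 × 960/1001 = 202560.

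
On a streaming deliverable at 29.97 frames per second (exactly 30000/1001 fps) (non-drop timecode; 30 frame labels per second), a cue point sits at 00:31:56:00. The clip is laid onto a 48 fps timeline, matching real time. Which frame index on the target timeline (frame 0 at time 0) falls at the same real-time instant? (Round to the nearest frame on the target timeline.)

frame 92060

Source frame index: (0×3600 + 31×60 + 56) × 30 + 0 = 57480.
Real time: 57480 / (30000/1001) = 479479/250 s.
Target frame: (479479/250) × (48) = 11507496/125 ≈ 92059.968 → 92060.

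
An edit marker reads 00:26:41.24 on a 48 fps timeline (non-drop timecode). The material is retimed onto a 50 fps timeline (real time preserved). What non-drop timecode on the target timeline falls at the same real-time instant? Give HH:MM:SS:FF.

00:26:41:25

Source frame index: (0×3600 + 26×60 + 41) × 48 + 24 = 76872.
Real time: 76872 / (48) = 3203/2 s.
Target frame: (3203/2) × (50) = 80075.
At 50 labels/s: frame 80075 → 00:26:41:25.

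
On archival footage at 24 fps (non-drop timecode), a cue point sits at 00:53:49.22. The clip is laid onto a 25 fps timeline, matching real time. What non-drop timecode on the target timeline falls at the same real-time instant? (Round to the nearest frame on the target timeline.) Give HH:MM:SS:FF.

Source frame index: (0×3600 + 53×60 + 49) × 24 + 22 = 77518.
Real time: 77518 / (24) = 38759/12 s.
Target frame: (38759/12) × (25) = 968975/12 ≈ 80747.917 → 80748.
At 25 labels/s: frame 80748 → 00:53:49:23.

00:53:49:23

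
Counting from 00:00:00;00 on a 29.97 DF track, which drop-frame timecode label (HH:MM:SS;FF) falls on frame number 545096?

05:03:08;02

Ten DF minutes hold 17982 frames, so frame 545096 lies in block 30 (frames 539460–557441) with 5636 frames into that block.
The block's first minute is 1800 frames and the rest 1798 each; 5636 frames reaches minute 3, so 30 × 18 + 3 × 2 = 546 labels have been skipped so far.
Adding those back, label number 545096 + 546 = 545642 at 30 labels/s is 18188 s + 2 f = 5 h 3 min 8 s frame 2, i.e. 05:03:08;02.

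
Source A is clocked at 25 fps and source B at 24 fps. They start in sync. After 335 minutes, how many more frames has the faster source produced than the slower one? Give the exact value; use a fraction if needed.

20100 frames

335 min = 20100 s.
A emits 25 × 20100 = 502500 frames; B emits 24 × 20100 = 482400.
Difference = 20100 frames; B is behind A.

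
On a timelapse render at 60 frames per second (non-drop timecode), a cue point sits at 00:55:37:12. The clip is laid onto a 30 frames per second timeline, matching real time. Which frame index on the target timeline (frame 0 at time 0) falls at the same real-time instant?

Source frame index: (0×3600 + 55×60 + 37) × 60 + 12 = 200232.
Real time: 200232 / (60) = 16686/5 s.
Target frame: (16686/5) × (30) = 100116.

frame 100116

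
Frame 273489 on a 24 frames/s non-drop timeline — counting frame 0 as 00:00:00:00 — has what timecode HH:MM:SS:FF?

03:09:55:09

273489 ÷ 24 = 11395 full seconds, remainder 9 frames.
11395 s = 3 h 9 min 55 s.
Timecode: 03:09:55:09.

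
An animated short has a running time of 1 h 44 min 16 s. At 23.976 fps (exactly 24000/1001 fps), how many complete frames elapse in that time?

149994 frames

1 h 44 min 16 s = 6256 s.
Frames = 6256 × 24000/1001 = 150144000/1001 ≈ 149994.0060.
Complete frames: 149994.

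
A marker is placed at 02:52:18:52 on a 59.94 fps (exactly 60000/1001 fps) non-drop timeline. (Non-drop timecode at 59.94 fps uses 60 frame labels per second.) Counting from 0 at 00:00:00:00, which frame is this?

frame 620332

Total seconds to the label: (2 × 3600 + 52 × 60 + 18) = 10338.
Frame index = 10338 × 60 + 52 = 620332.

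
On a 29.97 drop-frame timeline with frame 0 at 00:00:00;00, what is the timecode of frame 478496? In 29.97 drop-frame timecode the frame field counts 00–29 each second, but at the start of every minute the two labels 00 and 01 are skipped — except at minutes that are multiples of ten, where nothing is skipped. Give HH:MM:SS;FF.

Ten DF minutes hold 17982 frames, so frame 478496 lies in block 26 (frames 467532–485513) with 10964 frames into that block.
The block's first minute is 1800 frames and the rest 1798 each; 10964 frames reaches minute 6, so 26 × 18 + 6 × 2 = 480 labels have been skipped so far.
Adding those back, label number 478496 + 480 = 478976 at 30 labels/s is 15965 s + 26 f = 4 h 26 min 5 s frame 26, i.e. 04:26:05;26.

04:26:05;26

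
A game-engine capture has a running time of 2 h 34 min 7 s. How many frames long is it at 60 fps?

554820 frames

2 h 34 min 7 s = 9247 s.
Frames = 9247 × 60 = 554820.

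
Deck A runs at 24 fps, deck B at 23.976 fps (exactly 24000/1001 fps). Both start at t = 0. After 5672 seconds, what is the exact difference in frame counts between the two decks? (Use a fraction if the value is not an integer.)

A emits 24 × 5672 = 136128 frames; B emits 24000/1001 × 5672 = 136128000/1001.
Difference = 136128/1001 frames (≈ 135.9920); B is behind A.

136128/1001 frames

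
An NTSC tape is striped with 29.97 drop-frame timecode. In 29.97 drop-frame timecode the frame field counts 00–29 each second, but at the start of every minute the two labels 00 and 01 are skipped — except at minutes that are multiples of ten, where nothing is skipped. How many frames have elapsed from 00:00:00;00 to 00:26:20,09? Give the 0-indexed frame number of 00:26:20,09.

Complete 10-minute blocks: 2, each 17982 frames → 35964.
Remaining 6 whole minutes in the current block: 1800 + 5 × 1798 = 10790 frames.
Within the current minute: 20 × 30 + 9 − 2 = 607 (labels ;00/;01 skipped at this minute). Total = 35964 + 10790 + 607 = 47361.

47361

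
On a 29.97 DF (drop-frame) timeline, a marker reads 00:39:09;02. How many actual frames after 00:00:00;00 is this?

70400

Complete 10-minute blocks: 3, each 17982 frames → 53946.
Remaining 9 whole minutes in the current block: 1800 + 8 × 1798 = 16184 frames.
Within the current minute: 9 × 30 + 2 − 2 = 270 (labels ;00/;01 skipped at this minute). Total = 53946 + 16184 + 270 = 70400.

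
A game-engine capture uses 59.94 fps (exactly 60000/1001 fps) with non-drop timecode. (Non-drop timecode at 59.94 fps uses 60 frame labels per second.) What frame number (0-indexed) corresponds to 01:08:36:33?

Total seconds to the label: (1 × 3600 + 8 × 60 + 36) = 4116.
Frame index = 4116 × 60 + 33 = 246993.

246993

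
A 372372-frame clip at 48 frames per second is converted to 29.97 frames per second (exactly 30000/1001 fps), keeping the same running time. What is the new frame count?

Target frames = source frames × (target rate / source rate) = 372372 × (30000/1001)/(48) = 372372 × 625/1001 = 232500.

232500 frames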